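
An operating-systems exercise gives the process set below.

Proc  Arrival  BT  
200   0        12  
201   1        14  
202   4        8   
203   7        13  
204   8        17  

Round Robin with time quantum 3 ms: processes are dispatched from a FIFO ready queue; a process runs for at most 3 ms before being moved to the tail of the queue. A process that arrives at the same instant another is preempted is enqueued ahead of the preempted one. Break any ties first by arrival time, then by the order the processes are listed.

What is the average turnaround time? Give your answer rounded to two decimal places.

47.00

Timeline: | 200 0-3 | 201 3-6 | 200 6-9 | 202 9-12 | 201 12-15 | 203 15-18 | 204 18-21 | 200 21-24 | 202 24-27 | 201 27-30 | 203 30-33 | 204 33-36 | 200 36-39 | 202 39-41 | 201 41-44 | 203 44-47 | 204 47-50 | 201 50-52 | 203 52-55 | 204 55-58 | 203 58-59 | 204 59-64 |
Completion: 200=39  201=52  202=41  203=59  204=64
Turnaround times: 200=39, 201=51, 202=37, 203=52, 204=56
Average turnaround = (39+51+37+52+56) / 5 = 235/5 = 47.00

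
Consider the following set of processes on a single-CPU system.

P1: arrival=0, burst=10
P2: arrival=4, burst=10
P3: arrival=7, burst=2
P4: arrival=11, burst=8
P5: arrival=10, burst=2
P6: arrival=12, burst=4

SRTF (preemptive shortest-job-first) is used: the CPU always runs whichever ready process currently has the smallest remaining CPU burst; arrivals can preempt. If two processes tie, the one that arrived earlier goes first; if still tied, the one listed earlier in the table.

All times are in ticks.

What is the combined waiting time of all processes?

Timeline: | P1 0-7 | P3 7-9 | P1 9-12 | P5 12-14 | P6 14-18 | P4 18-26 | P2 26-36 |
Completion: P1=12  P2=36  P3=9  P4=26  P5=14  P6=18
Turnaround (C−A): P1=12  P2=32  P3=2  P4=15  P5=4  P6=6
Waiting = turnaround − burst: P1=2, P2=22, P3=0, P4=7, P5=2, P6=2
Total waiting = 2 + 22 + 0 + 7 + 2 + 2 = 35

35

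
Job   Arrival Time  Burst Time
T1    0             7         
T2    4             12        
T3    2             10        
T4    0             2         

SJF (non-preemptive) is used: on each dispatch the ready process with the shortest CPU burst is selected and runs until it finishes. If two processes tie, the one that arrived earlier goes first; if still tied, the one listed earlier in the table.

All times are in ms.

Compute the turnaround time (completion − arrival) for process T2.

Timeline: | T4 0-2 | T1 2-9 | T3 9-19 | T2 19-31 |
Completion: T1=9  T2=31  T3=19  T4=2
Turnaround (C−A): T1=9  T2=27  T3=17  T4=2
Turnaround(T2) = completion − arrival = 31 − 4 = 27

27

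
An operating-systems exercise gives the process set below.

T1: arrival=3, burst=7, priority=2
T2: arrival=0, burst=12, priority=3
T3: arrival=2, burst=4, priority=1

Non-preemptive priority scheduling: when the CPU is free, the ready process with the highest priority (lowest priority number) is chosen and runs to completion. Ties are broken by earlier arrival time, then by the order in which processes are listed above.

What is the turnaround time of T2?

Timeline: | T2 0-12 | T3 12-16 | T1 16-23 |
Completion: T1=23  T2=12  T3=16
Turnaround (C−A): T1=20  T2=12  T3=14
Turnaround(T2) = completion − arrival = 12 − 0 = 12

12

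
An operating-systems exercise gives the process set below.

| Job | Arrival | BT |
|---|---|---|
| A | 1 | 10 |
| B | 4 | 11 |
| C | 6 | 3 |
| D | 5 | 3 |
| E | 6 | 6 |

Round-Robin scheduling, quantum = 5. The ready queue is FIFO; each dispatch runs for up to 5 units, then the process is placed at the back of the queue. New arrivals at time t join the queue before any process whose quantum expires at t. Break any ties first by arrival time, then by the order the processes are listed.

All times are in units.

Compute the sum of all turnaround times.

Gantt: | idle 0-1 | A 1-6 | B 6-11 | D 11-14 | C 14-17 | E 17-22 | A 22-27 | B 27-32 | E 32-33 | B 33-34 |
Completion: A=27  B=34  C=17  D=14  E=33
Turnaround (C−A): A=26  B=30  C=11  D=9  E=27
Turnaround = completion − arrival: A=26, B=30, C=11, D=9, E=27
Total turnaround = 26 + 30 + 11 + 9 + 27 = 103

103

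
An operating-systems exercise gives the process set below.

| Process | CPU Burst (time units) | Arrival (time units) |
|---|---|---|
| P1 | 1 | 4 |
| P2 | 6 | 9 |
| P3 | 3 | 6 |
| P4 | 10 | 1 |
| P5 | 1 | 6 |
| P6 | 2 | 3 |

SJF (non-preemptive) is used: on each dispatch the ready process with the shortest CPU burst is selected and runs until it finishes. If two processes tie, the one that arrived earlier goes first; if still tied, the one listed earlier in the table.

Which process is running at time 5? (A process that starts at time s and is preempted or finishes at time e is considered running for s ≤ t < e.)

Schedule: | idle 0-1 | P4 1-11 | P1 11-12 | P5 12-13 | P6 13-15 | P3 15-18 | P2 18-24 |
Completion: P1=12  P2=24  P3=18  P4=11  P5=13  P6=15
Turnaround (C−A): P1=8  P2=15  P3=12  P4=10  P5=7  P6=12

P4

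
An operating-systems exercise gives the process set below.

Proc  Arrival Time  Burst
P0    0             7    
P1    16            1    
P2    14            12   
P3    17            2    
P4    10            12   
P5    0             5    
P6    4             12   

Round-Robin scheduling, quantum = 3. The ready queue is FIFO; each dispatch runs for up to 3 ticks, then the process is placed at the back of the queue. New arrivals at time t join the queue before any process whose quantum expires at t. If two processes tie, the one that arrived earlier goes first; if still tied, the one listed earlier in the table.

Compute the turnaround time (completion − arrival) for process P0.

15

Gantt: | P0 0-3 | P5 3-6 | P0 6-9 | P6 9-12 | P5 12-14 | P0 14-15 | P4 15-18 | P6 18-21 | P2 21-24 | P1 24-25 | P3 25-27 | P4 27-30 | P6 30-33 | P2 33-36 | P4 36-39 | P6 39-42 | P2 42-45 | P4 45-48 | P2 48-51 |
Completion: P0=15  P1=25  P2=51  P3=27  P4=48  P5=14  P6=42
Turnaround(P0) = completion − arrival = 15 − 0 = 15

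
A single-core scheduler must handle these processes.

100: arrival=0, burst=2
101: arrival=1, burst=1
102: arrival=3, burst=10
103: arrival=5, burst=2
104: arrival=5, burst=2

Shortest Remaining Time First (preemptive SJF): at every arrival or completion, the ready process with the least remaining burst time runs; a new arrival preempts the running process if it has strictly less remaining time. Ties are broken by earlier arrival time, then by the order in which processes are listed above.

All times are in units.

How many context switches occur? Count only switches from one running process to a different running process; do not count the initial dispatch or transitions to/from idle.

Timeline: | 100 0-2 | 101 2-3 | 102 3-5 | 103 5-7 | 104 7-9 | 102 9-17 |
Completion: 100=2  101=3  102=17  103=7  104=9

5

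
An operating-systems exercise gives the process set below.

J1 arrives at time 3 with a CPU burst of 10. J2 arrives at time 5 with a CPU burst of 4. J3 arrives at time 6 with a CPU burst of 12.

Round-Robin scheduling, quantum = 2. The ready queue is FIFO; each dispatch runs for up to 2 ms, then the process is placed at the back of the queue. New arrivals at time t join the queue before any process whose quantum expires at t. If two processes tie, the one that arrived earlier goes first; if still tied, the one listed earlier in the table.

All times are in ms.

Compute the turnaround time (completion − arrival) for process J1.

Schedule: | idle 0-3 | J1 3-5 | J2 5-7 | J1 7-9 | J3 9-11 | J2 11-13 | J1 13-15 | J3 15-17 | J1 17-19 | J3 19-21 | J1 21-23 | J3 23-29 |
Completion: J1=23  J2=13  J3=29
Turnaround (C−A): J1=20  J2=8  J3=23
Turnaround(J1) = completion − arrival = 23 − 3 = 20

20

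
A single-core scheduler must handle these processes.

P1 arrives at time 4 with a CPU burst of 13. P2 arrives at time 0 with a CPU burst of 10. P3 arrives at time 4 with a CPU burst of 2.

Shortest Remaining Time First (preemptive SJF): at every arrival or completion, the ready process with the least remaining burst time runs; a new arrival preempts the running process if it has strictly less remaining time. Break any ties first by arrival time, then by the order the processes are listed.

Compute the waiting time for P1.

8

Gantt: | P2 0-4 | P3 4-6 | P2 6-12 | P1 12-25 |
Completion: P1=25  P2=12  P3=6
Waiting(P1) = turnaround − burst = 21 − 13 = 8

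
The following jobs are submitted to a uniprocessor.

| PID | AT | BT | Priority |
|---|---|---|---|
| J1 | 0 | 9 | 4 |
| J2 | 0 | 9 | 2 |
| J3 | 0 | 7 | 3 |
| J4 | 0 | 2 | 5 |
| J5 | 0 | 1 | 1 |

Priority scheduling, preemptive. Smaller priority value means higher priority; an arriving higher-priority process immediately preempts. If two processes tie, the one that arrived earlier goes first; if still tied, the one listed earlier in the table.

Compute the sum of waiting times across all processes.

54

Timeline: | J5 0-1 | J2 1-10 | J3 10-17 | J1 17-26 | J4 26-28 |
Completion: J1=26  J2=10  J3=17  J4=28  J5=1
Waiting = turnaround − burst: J1=17, J2=1, J3=10, J4=26, J5=0
Total waiting = 17 + 1 + 10 + 26 + 0 = 54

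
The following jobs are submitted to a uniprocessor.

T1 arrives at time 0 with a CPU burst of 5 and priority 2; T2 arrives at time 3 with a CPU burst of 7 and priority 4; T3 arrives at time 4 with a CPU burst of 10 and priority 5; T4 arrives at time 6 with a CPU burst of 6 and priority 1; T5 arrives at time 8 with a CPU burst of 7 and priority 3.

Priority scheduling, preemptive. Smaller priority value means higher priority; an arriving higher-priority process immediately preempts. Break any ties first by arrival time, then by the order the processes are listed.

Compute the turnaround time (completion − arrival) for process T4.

6

Gantt: | T1 0-5 | T2 5-6 | T4 6-12 | T5 12-19 | T2 19-25 | T3 25-35 |
Completion: T1=5  T2=25  T3=35  T4=12  T5=19
Turnaround (C−A): T1=5  T2=22  T3=31  T4=6  T5=11
Turnaround(T4) = completion − arrival = 12 − 6 = 6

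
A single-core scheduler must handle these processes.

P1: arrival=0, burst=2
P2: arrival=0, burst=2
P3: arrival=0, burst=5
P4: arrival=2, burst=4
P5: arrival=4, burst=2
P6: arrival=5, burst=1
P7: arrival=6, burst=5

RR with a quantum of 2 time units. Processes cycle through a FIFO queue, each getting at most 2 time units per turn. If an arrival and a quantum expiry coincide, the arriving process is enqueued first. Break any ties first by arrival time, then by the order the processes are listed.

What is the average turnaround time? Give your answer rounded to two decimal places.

Schedule: | P1 0-2 | P2 2-4 | P3 4-6 | P4 6-8 | P5 8-10 | P6 10-11 | P7 11-13 | P3 13-15 | P4 15-17 | P7 17-19 | P3 19-20 | P7 20-21 |
Completion: P1=2  P2=4  P3=20  P4=17  P5=10  P6=11  P7=21
Turnaround times: P1=2, P2=4, P3=20, P4=15, P5=6, P6=6, P7=15
Average turnaround = (2+4+20+15+6+6+15) / 7 = 68/7 = 9.71

9.71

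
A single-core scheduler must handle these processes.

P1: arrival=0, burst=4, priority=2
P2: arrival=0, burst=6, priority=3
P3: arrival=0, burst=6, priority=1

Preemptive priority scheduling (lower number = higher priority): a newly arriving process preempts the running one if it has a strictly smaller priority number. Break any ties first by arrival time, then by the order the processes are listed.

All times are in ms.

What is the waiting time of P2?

10

Schedule: | P3 0-6 | P1 6-10 | P2 10-16 |
Completion: P1=10  P2=16  P3=6
Waiting(P2) = turnaround − burst = 16 − 6 = 10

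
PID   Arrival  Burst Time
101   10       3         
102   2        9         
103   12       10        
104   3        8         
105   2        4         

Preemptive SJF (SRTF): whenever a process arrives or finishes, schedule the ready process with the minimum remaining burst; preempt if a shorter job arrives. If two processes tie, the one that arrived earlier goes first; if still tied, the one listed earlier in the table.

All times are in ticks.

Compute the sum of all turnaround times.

69

Gantt: | idle 0-2 | 105 2-6 | 104 6-10 | 101 10-13 | 104 13-17 | 102 17-26 | 103 26-36 |
Completion: 101=13  102=26  103=36  104=17  105=6
Turnaround = completion − arrival: 101=3, 102=24, 103=24, 104=14, 105=4
Total turnaround = 3 + 24 + 24 + 14 + 4 = 69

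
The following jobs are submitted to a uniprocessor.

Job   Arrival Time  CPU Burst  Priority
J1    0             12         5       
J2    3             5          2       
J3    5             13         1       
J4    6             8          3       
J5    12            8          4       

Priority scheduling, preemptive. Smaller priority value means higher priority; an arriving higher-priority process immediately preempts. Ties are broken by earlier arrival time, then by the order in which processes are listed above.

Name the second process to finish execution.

Timeline: | J1 0-3 | J2 3-5 | J3 5-18 | J2 18-21 | J4 21-29 | J5 29-37 | J1 37-46 |
Completion: J1=46  J2=21  J3=18  J4=29  J5=37
Turnaround (C−A): J1=46  J2=18  J3=13  J4=23  J5=25
Finish order: J3 → J2 → J4 → J5 → J1

J2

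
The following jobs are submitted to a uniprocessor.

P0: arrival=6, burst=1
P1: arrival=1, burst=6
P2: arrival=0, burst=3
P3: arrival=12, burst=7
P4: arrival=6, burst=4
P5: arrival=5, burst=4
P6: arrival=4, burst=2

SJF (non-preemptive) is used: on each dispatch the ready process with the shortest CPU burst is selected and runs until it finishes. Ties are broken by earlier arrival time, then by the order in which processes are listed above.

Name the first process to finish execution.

Timeline: | P2 0-3 | P1 3-9 | P0 9-10 | P6 10-12 | P5 12-16 | P4 16-20 | P3 20-27 |
Completion: P0=10  P1=9  P2=3  P3=27  P4=20  P5=16  P6=12
Finish order: P2 → P1 → P0 → P6 → P5 → P4 → P3

P2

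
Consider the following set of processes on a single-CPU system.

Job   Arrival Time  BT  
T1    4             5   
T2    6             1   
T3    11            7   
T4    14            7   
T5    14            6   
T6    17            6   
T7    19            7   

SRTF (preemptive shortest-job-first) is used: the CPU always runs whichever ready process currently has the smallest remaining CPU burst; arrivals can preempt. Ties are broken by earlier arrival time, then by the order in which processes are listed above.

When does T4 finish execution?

Timeline: | idle 0-4 | T1 4-6 | T2 6-7 | T1 7-10 | idle 10-11 | T3 11-18 | T5 18-24 | T6 24-30 | T4 30-37 | T7 37-44 |
Completion: T1=10  T2=7  T3=18  T4=37  T5=24  T6=30  T7=44

37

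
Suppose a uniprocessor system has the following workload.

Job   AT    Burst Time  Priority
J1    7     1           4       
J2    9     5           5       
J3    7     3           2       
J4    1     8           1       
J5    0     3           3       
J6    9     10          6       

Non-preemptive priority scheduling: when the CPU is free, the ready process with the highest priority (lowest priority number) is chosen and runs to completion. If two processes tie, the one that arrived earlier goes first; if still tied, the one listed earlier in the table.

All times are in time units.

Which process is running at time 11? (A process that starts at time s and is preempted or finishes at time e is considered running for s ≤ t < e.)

J3

Timeline: | J5 0-3 | J4 3-11 | J3 11-14 | J1 14-15 | J2 15-20 | J6 20-30 |
Completion: J1=15  J2=20  J3=14  J4=11  J5=3  J6=30
Turnaround (C−A): J1=8  J2=11  J3=7  J4=10  J5=3  J6=21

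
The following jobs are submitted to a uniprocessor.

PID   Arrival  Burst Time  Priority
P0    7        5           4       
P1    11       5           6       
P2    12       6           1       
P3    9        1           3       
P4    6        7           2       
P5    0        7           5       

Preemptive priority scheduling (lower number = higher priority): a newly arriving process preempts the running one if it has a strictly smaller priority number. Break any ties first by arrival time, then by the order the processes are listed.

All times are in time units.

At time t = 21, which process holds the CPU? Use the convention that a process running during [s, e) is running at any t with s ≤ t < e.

P0

Gantt: | P5 0-6 | P4 6-12 | P2 12-18 | P4 18-19 | P3 19-20 | P0 20-25 | P5 25-26 | P1 26-31 |
Completion: P0=25  P1=31  P2=18  P3=20  P4=19  P5=26
Turnaround (C−A): P0=18  P1=20  P2=6  P3=11  P4=13  P5=26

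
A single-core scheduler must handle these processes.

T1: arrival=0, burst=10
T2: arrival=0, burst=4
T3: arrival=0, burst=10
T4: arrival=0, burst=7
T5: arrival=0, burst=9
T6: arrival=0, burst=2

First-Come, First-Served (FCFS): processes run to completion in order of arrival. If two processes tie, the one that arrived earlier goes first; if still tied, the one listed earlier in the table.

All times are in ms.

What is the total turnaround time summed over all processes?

161

Schedule: | T1 0-10 | T2 10-14 | T3 14-24 | T4 24-31 | T5 31-40 | T6 40-42 |
Completion: T1=10  T2=14  T3=24  T4=31  T5=40  T6=42
Turnaround (C−A): T1=10  T2=14  T3=24  T4=31  T5=40  T6=42
Turnaround = completion − arrival: T1=10, T2=14, T3=24, T4=31, T5=40, T6=42
Total turnaround = 10 + 14 + 24 + 31 + 40 + 42 = 161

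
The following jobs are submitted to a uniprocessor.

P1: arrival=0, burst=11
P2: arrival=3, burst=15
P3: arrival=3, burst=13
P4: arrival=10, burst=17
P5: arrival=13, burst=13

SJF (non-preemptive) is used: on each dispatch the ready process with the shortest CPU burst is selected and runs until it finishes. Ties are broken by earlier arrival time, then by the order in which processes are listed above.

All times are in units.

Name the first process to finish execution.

Schedule: | P1 0-11 | P3 11-24 | P5 24-37 | P2 37-52 | P4 52-69 |
Completion: P1=11  P2=52  P3=24  P4=69  P5=37
Turnaround (C−A): P1=11  P2=49  P3=21  P4=59  P5=24
Finish order: P1 → P3 → P5 → P2 → P4

P1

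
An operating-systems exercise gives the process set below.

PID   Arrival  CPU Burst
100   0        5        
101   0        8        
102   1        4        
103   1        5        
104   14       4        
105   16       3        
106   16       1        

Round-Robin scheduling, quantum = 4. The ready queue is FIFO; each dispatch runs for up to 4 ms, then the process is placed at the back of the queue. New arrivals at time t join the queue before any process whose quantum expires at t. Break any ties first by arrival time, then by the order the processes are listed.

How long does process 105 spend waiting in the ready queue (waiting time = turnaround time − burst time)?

Schedule: | 100 0-4 | 101 4-8 | 102 8-12 | 103 12-16 | 100 16-17 | 101 17-21 | 104 21-25 | 105 25-28 | 106 28-29 | 103 29-30 |
Completion: 100=17  101=21  102=12  103=30  104=25  105=28  106=29
Turnaround (C−A): 100=17  101=21  102=11  103=29  104=11  105=12  106=13
Waiting(105) = turnaround − burst = 12 − 3 = 9

9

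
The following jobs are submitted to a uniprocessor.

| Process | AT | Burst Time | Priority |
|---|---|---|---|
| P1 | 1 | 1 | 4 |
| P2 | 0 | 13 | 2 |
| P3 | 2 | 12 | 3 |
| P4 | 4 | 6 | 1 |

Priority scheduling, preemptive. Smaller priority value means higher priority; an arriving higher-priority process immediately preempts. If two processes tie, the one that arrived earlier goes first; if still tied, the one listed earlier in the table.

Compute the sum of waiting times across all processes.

Schedule: | P2 0-4 | P4 4-10 | P2 10-19 | P3 19-31 | P1 31-32 |
Completion: P1=32  P2=19  P3=31  P4=10
Turnaround (C−A): P1=31  P2=19  P3=29  P4=6
Waiting = turnaround − burst: P1=30, P2=6, P3=17, P4=0
Total waiting = 30 + 6 + 17 + 0 = 53

53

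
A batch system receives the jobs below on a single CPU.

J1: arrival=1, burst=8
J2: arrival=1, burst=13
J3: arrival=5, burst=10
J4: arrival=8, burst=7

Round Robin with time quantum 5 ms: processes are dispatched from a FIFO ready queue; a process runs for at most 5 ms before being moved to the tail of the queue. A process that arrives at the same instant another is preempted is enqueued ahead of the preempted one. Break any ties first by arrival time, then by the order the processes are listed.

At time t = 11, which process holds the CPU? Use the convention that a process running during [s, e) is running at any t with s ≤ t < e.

Timeline: | idle 0-1 | J1 1-6 | J2 6-11 | J3 11-16 | J1 16-19 | J4 19-24 | J2 24-29 | J3 29-34 | J4 34-36 | J2 36-39 |
Completion: J1=19  J2=39  J3=34  J4=36
Turnaround (C−A): J1=18  J2=38  J3=29  J4=28

J3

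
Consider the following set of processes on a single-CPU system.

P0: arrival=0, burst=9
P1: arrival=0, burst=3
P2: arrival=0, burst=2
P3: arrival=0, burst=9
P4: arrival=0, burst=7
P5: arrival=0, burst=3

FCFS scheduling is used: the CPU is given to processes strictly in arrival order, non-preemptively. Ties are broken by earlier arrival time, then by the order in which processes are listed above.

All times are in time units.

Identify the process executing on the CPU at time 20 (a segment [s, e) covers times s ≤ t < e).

P3

Timeline: | P0 0-9 | P1 9-12 | P2 12-14 | P3 14-23 | P4 23-30 | P5 30-33 |
Completion: P0=9  P1=12  P2=14  P3=23  P4=30  P5=33
Turnaround (C−A): P0=9  P1=12  P2=14  P3=23  P4=30  P5=33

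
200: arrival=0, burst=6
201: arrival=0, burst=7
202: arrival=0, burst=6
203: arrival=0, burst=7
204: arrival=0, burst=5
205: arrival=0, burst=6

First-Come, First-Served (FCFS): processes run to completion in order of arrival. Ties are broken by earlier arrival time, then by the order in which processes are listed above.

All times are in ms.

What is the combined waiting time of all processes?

95

Gantt: | 200 0-6 | 201 6-13 | 202 13-19 | 203 19-26 | 204 26-31 | 205 31-37 |
Completion: 200=6  201=13  202=19  203=26  204=31  205=37
Turnaround (C−A): 200=6  201=13  202=19  203=26  204=31  205=37
Waiting = turnaround − burst: 200=0, 201=6, 202=13, 203=19, 204=26, 205=31
Total waiting = 0 + 6 + 13 + 19 + 26 + 31 = 95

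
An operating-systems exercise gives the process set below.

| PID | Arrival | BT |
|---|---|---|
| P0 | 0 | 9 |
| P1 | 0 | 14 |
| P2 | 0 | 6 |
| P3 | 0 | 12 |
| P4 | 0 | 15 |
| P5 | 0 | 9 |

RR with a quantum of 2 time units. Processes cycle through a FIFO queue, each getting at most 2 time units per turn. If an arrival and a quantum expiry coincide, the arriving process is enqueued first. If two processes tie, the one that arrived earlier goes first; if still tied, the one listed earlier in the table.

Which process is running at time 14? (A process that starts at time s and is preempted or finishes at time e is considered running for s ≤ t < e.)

Gantt: | P0 0-2 | P1 2-4 | P2 4-6 | P3 6-8 | P4 8-10 | P5 10-12 | P0 12-14 | P1 14-16 | P2 16-18 | P3 18-20 | P4 20-22 | P5 22-24 | P0 24-26 | P1 26-28 | P2 28-30 | P3 30-32 | P4 32-34 | P5 34-36 | P0 36-38 | P1 38-40 | P3 40-42 | P4 42-44 | P5 44-46 | P0 46-47 | P1 47-49 | P3 49-51 | P4 51-53 | P5 53-54 | P1 54-56 | P3 56-58 | P4 58-60 | P1 60-62 | P4 62-65 |
Completion: P0=47  P1=62  P2=30  P3=58  P4=65  P5=54
Turnaround (C−A): P0=47  P1=62  P2=30  P3=58  P4=65  P5=54

P1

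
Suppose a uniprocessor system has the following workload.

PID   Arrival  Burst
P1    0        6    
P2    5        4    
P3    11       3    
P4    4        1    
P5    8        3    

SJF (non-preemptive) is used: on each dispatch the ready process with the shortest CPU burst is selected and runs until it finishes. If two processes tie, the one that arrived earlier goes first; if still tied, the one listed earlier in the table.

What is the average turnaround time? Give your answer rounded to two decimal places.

Schedule: | P1 0-6 | P4 6-7 | P2 7-11 | P5 11-14 | P3 14-17 |
Completion: P1=6  P2=11  P3=17  P4=7  P5=14
Turnaround times: P1=6, P2=6, P3=6, P4=3, P5=6
Average turnaround = (6+6+6+3+6) / 5 = 27/5 = 5.40

5.40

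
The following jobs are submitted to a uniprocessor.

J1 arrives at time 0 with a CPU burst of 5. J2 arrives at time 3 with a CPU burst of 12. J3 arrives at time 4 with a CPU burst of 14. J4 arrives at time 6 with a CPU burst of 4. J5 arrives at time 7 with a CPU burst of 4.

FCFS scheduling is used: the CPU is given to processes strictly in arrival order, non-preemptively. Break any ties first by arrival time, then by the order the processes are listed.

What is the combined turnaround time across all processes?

Timeline: | J1 0-5 | J2 5-17 | J3 17-31 | J4 31-35 | J5 35-39 |
Completion: J1=5  J2=17  J3=31  J4=35  J5=39
Turnaround = completion − arrival: J1=5, J2=14, J3=27, J4=29, J5=32
Total turnaround = 5 + 14 + 27 + 29 + 32 = 107

107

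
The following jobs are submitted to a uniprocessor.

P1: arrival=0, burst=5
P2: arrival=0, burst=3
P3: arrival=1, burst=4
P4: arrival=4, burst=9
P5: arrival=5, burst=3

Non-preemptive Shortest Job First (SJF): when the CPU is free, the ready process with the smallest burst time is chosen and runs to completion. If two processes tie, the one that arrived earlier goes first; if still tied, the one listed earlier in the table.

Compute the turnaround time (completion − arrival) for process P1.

15

Schedule: | P2 0-3 | P3 3-7 | P5 7-10 | P1 10-15 | P4 15-24 |
Completion: P1=15  P2=3  P3=7  P4=24  P5=10
Turnaround (C−A): P1=15  P2=3  P3=6  P4=20  P5=5
Turnaround(P1) = completion − arrival = 15 − 0 = 15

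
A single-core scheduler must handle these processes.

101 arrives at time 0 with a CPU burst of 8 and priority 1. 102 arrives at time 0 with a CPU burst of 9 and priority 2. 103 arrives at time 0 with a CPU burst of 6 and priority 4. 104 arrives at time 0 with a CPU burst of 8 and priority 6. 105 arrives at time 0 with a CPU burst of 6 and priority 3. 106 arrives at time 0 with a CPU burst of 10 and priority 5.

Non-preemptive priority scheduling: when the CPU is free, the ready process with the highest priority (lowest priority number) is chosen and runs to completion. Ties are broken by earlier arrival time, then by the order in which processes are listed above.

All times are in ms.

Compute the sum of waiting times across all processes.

116

Timeline: | 101 0-8 | 102 8-17 | 105 17-23 | 103 23-29 | 106 29-39 | 104 39-47 |
Completion: 101=8  102=17  103=29  104=47  105=23  106=39
Turnaround (C−A): 101=8  102=17  103=29  104=47  105=23  106=39
Waiting = turnaround − burst: 101=0, 102=8, 103=23, 104=39, 105=17, 106=29
Total waiting = 0 + 8 + 23 + 39 + 17 + 29 = 116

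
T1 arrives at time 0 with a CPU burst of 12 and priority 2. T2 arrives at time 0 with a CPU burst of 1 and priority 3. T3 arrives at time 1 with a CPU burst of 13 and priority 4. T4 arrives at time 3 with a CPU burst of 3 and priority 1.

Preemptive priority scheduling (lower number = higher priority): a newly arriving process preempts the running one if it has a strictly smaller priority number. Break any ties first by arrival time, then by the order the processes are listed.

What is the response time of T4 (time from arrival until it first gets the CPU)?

Gantt: | T1 0-3 | T4 3-6 | T1 6-15 | T2 15-16 | T3 16-29 |
Completion: T1=15  T2=16  T3=29  T4=6
Turnaround (C−A): T1=15  T2=16  T3=28  T4=3
Response(T4) = first start − arrival = 3 − 3 = 0

0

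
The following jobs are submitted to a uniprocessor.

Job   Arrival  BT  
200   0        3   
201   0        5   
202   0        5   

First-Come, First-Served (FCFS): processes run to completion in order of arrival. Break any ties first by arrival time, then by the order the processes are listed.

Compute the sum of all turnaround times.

Gantt: | 200 0-3 | 201 3-8 | 202 8-13 |
Completion: 200=3  201=8  202=13
Turnaround (C−A): 200=3  201=8  202=13
Turnaround = completion − arrival: 200=3, 201=8, 202=13
Total turnaround = 3 + 8 + 13 = 24

24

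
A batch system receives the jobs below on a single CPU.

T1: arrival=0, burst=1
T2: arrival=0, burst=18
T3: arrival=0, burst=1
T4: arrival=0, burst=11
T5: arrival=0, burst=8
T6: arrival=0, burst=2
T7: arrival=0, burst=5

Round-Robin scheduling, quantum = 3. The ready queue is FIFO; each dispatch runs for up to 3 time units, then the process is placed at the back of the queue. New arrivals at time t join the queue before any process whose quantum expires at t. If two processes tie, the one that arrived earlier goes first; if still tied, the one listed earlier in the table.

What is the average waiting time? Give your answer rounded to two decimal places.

17.29

Schedule: | T1 0-1 | T2 1-4 | T3 4-5 | T4 5-8 | T5 8-11 | T6 11-13 | T7 13-16 | T2 16-19 | T4 19-22 | T5 22-25 | T7 25-27 | T2 27-30 | T4 30-33 | T5 33-35 | T2 35-38 | T4 38-40 | T2 40-46 |
Completion: T1=1  T2=46  T3=5  T4=40  T5=35  T6=13  T7=27
Turnaround (C−A): T1=1  T2=46  T3=5  T4=40  T5=35  T6=13  T7=27
Waiting times: T1=0, T2=28, T3=4, T4=29, T5=27, T6=11, T7=22
Average waiting = (0+28+4+29+27+11+22) / 7 = 121/7 = 17.29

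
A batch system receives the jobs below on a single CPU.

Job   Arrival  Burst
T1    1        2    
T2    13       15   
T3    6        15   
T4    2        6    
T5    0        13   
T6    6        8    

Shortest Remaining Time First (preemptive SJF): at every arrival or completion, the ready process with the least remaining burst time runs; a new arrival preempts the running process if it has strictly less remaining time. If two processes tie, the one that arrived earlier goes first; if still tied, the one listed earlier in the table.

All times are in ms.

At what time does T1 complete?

3

Timeline: | T5 0-1 | T1 1-3 | T4 3-9 | T6 9-17 | T5 17-29 | T3 29-44 | T2 44-59 |
Completion: T1=3  T2=59  T3=44  T4=9  T5=29  T6=17
Turnaround (C−A): T1=2  T2=46  T3=38  T4=7  T5=29  T6=11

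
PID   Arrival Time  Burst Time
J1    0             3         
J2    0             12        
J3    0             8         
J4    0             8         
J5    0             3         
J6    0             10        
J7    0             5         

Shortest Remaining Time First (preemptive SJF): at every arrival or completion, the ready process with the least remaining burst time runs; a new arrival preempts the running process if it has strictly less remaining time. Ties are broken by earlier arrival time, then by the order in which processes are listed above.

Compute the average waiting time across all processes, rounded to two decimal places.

Gantt: | J1 0-3 | J5 3-6 | J7 6-11 | J3 11-19 | J4 19-27 | J6 27-37 | J2 37-49 |
Completion: J1=3  J2=49  J3=19  J4=27  J5=6  J6=37  J7=11
Turnaround (C−A): J1=3  J2=49  J3=19  J4=27  J5=6  J6=37  J7=11
Waiting times: J1=0, J2=37, J3=11, J4=19, J5=3, J6=27, J7=6
Average waiting = (0+37+11+19+3+27+6) / 7 = 103/7 = 14.71

14.71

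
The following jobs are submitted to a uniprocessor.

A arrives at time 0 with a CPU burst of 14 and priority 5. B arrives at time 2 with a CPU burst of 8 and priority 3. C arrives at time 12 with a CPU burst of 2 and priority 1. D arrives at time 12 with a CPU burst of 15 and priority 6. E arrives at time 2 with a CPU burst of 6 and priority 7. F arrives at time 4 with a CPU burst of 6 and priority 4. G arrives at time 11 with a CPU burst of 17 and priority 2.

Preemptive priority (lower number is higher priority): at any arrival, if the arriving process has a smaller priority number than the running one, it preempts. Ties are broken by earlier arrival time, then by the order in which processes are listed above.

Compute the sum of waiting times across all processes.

Timeline: | A 0-2 | B 2-10 | F 10-11 | G 11-12 | C 12-14 | G 14-30 | F 30-35 | A 35-47 | D 47-62 | E 62-68 |
Completion: A=47  B=10  C=14  D=62  E=68  F=35  G=30
Turnaround (C−A): A=47  B=8  C=2  D=50  E=66  F=31  G=19
Waiting = turnaround − burst: A=33, B=0, C=0, D=35, E=60, F=25, G=2
Total waiting = 33 + 0 + 0 + 35 + 60 + 25 + 2 = 155

155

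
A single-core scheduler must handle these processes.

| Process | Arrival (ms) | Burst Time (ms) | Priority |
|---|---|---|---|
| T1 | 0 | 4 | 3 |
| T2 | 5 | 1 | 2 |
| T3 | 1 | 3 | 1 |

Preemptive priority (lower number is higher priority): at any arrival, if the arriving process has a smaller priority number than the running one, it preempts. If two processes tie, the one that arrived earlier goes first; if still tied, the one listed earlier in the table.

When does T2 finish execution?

6

Schedule: | T1 0-1 | T3 1-4 | T1 4-5 | T2 5-6 | T1 6-8 |
Completion: T1=8  T2=6  T3=4
Turnaround (C−A): T1=8  T2=1  T3=3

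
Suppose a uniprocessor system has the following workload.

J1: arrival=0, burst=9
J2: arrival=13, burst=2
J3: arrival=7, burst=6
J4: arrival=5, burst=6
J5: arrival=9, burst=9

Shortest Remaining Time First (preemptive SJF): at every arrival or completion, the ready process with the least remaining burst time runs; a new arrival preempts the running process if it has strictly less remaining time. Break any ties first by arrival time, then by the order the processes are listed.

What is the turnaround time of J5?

Gantt: | J1 0-9 | J4 9-15 | J2 15-17 | J3 17-23 | J5 23-32 |
Completion: J1=9  J2=17  J3=23  J4=15  J5=32
Turnaround(J5) = completion − arrival = 32 − 9 = 23

23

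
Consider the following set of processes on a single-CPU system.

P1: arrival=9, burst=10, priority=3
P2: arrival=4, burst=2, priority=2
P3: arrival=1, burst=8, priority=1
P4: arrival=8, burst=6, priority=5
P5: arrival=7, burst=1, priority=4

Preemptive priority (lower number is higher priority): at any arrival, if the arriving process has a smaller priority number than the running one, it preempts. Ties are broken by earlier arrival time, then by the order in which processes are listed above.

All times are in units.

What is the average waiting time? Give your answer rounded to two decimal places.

Gantt: | idle 0-1 | P3 1-9 | P2 9-11 | P1 11-21 | P5 21-22 | P4 22-28 |
Completion: P1=21  P2=11  P3=9  P4=28  P5=22
Waiting times: P1=2, P2=5, P3=0, P4=14, P5=14
Average waiting = (2+5+0+14+14) / 5 = 35/5 = 7.00

7.00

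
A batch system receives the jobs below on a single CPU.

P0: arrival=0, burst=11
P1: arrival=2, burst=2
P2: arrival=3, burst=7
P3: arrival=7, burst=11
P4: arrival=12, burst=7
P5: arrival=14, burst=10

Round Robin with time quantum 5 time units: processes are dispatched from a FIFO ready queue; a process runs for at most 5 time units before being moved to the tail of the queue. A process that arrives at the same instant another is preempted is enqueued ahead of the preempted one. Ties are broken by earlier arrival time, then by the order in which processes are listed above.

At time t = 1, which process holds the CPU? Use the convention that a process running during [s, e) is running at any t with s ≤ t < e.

Schedule: | P0 0-5 | P1 5-7 | P2 7-12 | P0 12-17 | P3 17-22 | P4 22-27 | P2 27-29 | P5 29-34 | P0 34-35 | P3 35-40 | P4 40-42 | P5 42-47 | P3 47-48 |
Completion: P0=35  P1=7  P2=29  P3=48  P4=42  P5=47

P0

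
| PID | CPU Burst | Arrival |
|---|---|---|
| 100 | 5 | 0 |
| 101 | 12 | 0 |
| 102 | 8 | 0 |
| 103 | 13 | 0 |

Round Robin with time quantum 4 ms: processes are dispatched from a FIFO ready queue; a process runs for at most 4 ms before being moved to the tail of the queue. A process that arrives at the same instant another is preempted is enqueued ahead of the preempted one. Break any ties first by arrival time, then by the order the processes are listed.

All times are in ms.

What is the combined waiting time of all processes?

75

Timeline: | 100 0-4 | 101 4-8 | 102 8-12 | 103 12-16 | 100 16-17 | 101 17-21 | 102 21-25 | 103 25-29 | 101 29-33 | 103 33-38 |
Completion: 100=17  101=33  102=25  103=38
Turnaround (C−A): 100=17  101=33  102=25  103=38
Waiting = turnaround − burst: 100=12, 101=21, 102=17, 103=25
Total waiting = 12 + 21 + 17 + 25 = 75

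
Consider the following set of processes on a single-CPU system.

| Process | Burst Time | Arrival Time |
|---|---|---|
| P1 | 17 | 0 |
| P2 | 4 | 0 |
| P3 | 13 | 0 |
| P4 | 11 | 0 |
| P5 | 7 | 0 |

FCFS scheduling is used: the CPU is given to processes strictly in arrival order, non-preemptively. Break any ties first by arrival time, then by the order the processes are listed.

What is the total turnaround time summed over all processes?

169

Timeline: | P1 0-17 | P2 17-21 | P3 21-34 | P4 34-45 | P5 45-52 |
Completion: P1=17  P2=21  P3=34  P4=45  P5=52
Turnaround = completion − arrival: P1=17, P2=21, P3=34, P4=45, P5=52
Total turnaround = 17 + 21 + 34 + 45 + 52 = 169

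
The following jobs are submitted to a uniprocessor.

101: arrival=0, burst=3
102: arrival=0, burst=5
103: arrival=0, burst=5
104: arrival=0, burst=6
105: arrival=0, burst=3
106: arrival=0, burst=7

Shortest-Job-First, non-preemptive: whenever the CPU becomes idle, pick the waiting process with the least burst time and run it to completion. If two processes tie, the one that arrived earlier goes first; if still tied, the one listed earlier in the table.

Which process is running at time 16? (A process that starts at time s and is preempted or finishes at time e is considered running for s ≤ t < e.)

Schedule: | 101 0-3 | 105 3-6 | 102 6-11 | 103 11-16 | 104 16-22 | 106 22-29 |
Completion: 101=3  102=11  103=16  104=22  105=6  106=29

104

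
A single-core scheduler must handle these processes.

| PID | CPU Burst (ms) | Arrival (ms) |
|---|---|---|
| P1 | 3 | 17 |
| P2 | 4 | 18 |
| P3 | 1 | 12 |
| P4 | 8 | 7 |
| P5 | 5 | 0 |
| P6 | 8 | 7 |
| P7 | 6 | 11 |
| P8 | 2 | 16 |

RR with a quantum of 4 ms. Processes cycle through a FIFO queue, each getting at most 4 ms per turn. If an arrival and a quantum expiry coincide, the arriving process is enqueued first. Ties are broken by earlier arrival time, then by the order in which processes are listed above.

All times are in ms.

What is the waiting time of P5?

Gantt: | P5 0-5 | idle 5-7 | P4 7-11 | P6 11-15 | P7 15-19 | P4 19-23 | P3 23-24 | P6 24-28 | P8 28-30 | P1 30-33 | P2 33-37 | P7 37-39 |
Completion: P1=33  P2=37  P3=24  P4=23  P5=5  P6=28  P7=39  P8=30
Turnaround (C−A): P1=16  P2=19  P3=12  P4=16  P5=5  P6=21  P7=28  P8=14
Waiting(P5) = turnaround − burst = 5 − 5 = 0

0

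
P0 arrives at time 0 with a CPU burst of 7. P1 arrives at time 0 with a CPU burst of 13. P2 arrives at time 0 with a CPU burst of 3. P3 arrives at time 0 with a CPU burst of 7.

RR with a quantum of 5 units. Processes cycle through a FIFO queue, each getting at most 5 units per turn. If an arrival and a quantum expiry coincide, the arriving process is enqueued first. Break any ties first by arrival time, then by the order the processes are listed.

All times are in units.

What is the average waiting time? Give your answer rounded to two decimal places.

Timeline: | P0 0-5 | P1 5-10 | P2 10-13 | P3 13-18 | P0 18-20 | P1 20-25 | P3 25-27 | P1 27-30 |
Completion: P0=20  P1=30  P2=13  P3=27
Waiting times: P0=13, P1=17, P2=10, P3=20
Average waiting = (13+17+10+20) / 4 = 60/4 = 15.00

15.00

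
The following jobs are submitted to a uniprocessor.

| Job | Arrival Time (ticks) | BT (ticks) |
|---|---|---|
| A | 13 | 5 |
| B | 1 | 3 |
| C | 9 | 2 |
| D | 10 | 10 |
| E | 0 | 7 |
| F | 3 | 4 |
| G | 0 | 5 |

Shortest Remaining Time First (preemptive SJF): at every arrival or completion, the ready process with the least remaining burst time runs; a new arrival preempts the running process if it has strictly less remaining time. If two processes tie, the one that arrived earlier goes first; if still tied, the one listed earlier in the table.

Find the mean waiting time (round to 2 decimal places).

Gantt: | G 0-1 | B 1-4 | G 4-8 | F 8-9 | C 9-11 | F 11-14 | A 14-19 | E 19-26 | D 26-36 |
Completion: A=19  B=4  C=11  D=36  E=26  F=14  G=8
Waiting times: A=1, B=0, C=0, D=16, E=19, F=7, G=3
Average waiting = (1+0+0+16+19+7+3) / 7 = 46/7 = 6.57

6.57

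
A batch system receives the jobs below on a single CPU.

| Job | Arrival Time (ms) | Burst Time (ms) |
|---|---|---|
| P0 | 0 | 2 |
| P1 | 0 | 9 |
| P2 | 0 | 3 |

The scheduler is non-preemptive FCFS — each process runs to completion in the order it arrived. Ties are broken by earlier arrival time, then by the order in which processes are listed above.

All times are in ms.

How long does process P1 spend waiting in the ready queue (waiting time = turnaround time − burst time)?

2

Gantt: | P0 0-2 | P1 2-11 | P2 11-14 |
Completion: P0=2  P1=11  P2=14
Waiting(P1) = turnaround − burst = 11 − 9 = 2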